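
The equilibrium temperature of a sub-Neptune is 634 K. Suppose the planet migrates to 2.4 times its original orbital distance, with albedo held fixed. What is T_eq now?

T_eq ≈ 409 K

T_eq ∝ L^(1/4) · d^(−1/2).
T′ = 634 / 2.4^(1/2) = 409 K.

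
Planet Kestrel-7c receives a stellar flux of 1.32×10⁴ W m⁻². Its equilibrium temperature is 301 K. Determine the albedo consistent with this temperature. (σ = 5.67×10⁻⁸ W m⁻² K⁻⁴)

A ≈ 0.86

From T_eq⁴ = S(1−A)/(4σ): 1−A = 4σT_eq⁴/S.
1−A = 4 × 5.67×10⁻⁸ × (301)⁴ / 1.32×10⁴ = 0.141.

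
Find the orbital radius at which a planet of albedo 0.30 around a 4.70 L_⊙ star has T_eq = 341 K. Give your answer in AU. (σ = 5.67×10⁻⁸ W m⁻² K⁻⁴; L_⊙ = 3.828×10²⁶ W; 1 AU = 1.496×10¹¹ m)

d ≈ 1.21 AU

L = 4.70 × 3.828×10²⁶ = 1.80×10²⁷ W.
From T_eq⁴ = L(1−A)/(16πσd²): d = √[L(1−A)/(16πσT_eq⁴)].
d = √[1.80×10²⁷ × 0.70 / (16π × 5.67×10⁻⁸ × (341)⁴)] = 1.81×10¹¹ m = 1.21 AU.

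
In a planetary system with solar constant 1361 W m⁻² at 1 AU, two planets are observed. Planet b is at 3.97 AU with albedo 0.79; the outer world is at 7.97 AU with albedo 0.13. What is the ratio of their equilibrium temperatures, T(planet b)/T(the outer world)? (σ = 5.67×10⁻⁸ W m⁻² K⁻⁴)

T_eq = [S₀(1−A)/(4σd²)]^(1/4), so T ∝ (1−A)^(1/4) / √d.
T₁ = [1361×0.21/(4×5.67×10⁻⁸×3.97²)]^(1/4) = 94.56 K.
T₂ = [1361×0.87/(4×5.67×10⁻⁸×7.97²)]^(1/4) = 95.21 K.

T₁/T₂ ≈ 0.993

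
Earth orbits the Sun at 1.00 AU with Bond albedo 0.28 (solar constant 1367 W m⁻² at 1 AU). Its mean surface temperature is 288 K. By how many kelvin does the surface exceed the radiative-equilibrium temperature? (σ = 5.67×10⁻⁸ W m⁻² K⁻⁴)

S = 1367/1.00² = 1367 W m⁻².
T_eq = [S(1−A)/(4σ)]^(1/4) = [1367×0.72/(4×5.67×10⁻⁸)]^(1/4) = 256.7 K.
ΔT = T_surf − T_eq = 288 − 256.7.

ΔT ≈ 31.3 K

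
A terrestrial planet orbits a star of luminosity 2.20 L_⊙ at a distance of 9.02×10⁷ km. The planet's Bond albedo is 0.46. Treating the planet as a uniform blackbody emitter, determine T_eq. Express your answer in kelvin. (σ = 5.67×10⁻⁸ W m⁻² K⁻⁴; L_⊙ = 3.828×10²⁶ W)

d = 9.02×10⁷ km = 9.02×10¹⁰ m.
L = 2.20 × 3.828×10²⁶ = 8.42×10²⁶ W.
Flux: S = L/(4πd²) = 8.42×10²⁶/(4π×(9.02×10¹⁰)²) = 8240 W m⁻².
Energy balance: absorbed = emitted ⇒ πR²·S(1−A) = 4πR²·σT_eq⁴, so T_eq⁴ = S(1−A)/(4σ).
T_eq = [8240 × 0.54 / (4 × 5.67×10⁻⁸)]^(1/4) = (1.96×10¹⁰)^(1/4) = 374 K.

T_eq ≈ 374 K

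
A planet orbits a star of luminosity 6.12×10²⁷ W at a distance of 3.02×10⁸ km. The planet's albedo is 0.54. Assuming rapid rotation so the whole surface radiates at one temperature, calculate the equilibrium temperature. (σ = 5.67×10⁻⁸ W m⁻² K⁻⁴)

T_eq ≈ 323 K

d = 3.02×10⁸ km = 3.02×10¹¹ m.
Flux: S = L/(4πd²) = 6.12×10²⁷/(4π×(3.02×10¹¹)²) = 5340 W m⁻².
Energy balance: absorbed = emitted ⇒ πR²·S(1−A) = 4πR²·σT_eq⁴, so T_eq⁴ = S(1−A)/(4σ).
T_eq = [5340 × 0.46 / (4 × 5.67×10⁻⁸)]^(1/4) = (1.08×10¹⁰)^(1/4) = 323 K.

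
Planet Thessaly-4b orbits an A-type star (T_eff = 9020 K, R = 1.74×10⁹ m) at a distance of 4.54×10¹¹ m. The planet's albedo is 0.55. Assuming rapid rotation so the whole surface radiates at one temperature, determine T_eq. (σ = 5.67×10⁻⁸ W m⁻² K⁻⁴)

L = 4πR_⋆²σT_⋆⁴ = 4π(1.74×10⁹)² × 5.67×10⁻⁸ × (9020)⁴ = 1.43×10²⁸ W.
S = L/(4πd²) = 5510 W m⁻².
Energy balance: absorbed = emitted ⇒ πR²·S(1−A) = 4πR²·σT_eq⁴, so T_eq⁴ = S(1−A)/(4σ).
T_eq = [5510 × 0.45 / (4 × 5.67×10⁻⁸)]^(1/4) = (1.09×10¹⁰)^(1/4) = 323 K.

T_eq ≈ 323 K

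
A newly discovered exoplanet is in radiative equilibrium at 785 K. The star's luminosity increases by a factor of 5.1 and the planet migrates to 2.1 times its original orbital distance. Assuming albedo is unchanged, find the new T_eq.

T_eq ≈ 814 K

T_eq ∝ L^(1/4) · d^(−1/2).
T′ = 785 × 5.1^(1/4) / 2.1^(1/2) = 814 K.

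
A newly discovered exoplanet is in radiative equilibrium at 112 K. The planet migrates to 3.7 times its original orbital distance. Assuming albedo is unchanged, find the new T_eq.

T_eq ∝ L^(1/4) · d^(−1/2).
T′ = 112 / 3.7^(1/2) = 58.2 K.

T_eq ≈ 58.2 K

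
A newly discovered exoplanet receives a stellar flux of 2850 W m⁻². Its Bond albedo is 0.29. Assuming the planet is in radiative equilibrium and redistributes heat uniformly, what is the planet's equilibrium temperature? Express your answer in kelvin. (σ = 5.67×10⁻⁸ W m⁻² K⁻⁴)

Energy balance: absorbed = emitted ⇒ πR²·S(1−A) = 4πR²·σT_eq⁴, so T_eq⁴ = S(1−A)/(4σ).
T_eq = [2850 × 0.71 / (4 × 5.67×10⁻⁸)]^(1/4) = (8.92×10⁹)^(1/4) = 307 K.

T_eq ≈ 307 K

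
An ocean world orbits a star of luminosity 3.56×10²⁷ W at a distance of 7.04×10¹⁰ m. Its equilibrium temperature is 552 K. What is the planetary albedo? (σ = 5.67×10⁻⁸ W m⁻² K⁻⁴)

A ≈ 0.63

Flux: S = L/(4πd²) = 3.56×10²⁷/(4π×(7.04×10¹⁰)²) = 5.72×10⁴ W m⁻².
From T_eq⁴ = S(1−A)/(4σ): 1−A = 4σT_eq⁴/S.
1−A = 4 × 5.67×10⁻⁸ × (552)⁴ / 5.72×10⁴ = 0.368.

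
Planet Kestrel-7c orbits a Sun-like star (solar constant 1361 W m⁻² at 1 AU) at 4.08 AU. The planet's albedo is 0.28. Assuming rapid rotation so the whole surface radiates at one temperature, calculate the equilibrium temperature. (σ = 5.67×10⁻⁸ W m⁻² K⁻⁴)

Flux at 4.08 AU: S = 1361/4.08² = 81.8 W m⁻².
Energy balance: absorbed = emitted ⇒ πR²·S(1−A) = 4πR²·σT_eq⁴, so T_eq⁴ = S(1−A)/(4σ).
T_eq = [81.8 × 0.72 / (4 × 5.67×10⁻⁸)]^(1/4) = (2.60×10⁸)^(1/4) = 127 K.

T_eq ≈ 127 K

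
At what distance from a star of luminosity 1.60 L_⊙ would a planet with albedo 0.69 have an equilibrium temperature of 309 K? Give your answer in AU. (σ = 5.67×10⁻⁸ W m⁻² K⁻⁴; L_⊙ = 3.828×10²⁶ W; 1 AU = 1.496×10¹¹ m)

L = 1.60 × 3.828×10²⁶ = 6.12×10²⁶ W.
From T_eq⁴ = L(1−A)/(16πσd²): d = √[L(1−A)/(16πσT_eq⁴)].
d = √[6.12×10²⁶ × 0.31 / (16π × 5.67×10⁻⁸ × (309)⁴)] = 8.55×10¹⁰ m = 0.571 AU.

d ≈ 0.571 AU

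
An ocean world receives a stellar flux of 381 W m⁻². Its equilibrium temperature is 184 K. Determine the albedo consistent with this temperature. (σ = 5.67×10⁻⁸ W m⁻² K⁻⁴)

A ≈ 0.32

From T_eq⁴ = S(1−A)/(4σ): 1−A = 4σT_eq⁴/S.
1−A = 4 × 5.67×10⁻⁸ × (184)⁴ / 381 = 0.682.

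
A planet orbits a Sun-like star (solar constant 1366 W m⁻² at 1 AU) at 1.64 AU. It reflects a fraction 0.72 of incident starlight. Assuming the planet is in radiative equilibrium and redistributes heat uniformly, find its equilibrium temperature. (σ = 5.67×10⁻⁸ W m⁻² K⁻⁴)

T_eq ≈ 158 K

Flux at 1.64 AU: S = 1366/1.64² = 508 W m⁻².
Energy balance: absorbed = emitted ⇒ πR²·S(1−A) = 4πR²·σT_eq⁴, so T_eq⁴ = S(1−A)/(4σ).
T_eq = [508 × 0.28 / (4 × 5.67×10⁻⁸)]^(1/4) = (6.27×10⁸)^(1/4) = 158 K.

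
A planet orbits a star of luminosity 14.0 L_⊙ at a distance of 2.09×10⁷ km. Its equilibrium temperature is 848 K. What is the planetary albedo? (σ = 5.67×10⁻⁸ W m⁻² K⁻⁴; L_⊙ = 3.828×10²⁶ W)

A ≈ 0.88

d = 2.09×10⁷ km = 2.09×10¹⁰ m.
L = 14.0 × 3.828×10²⁶ = 5.36×10²⁷ W.
Flux: S = L/(4πd²) = 5.36×10²⁷/(4π×(2.09×10¹⁰)²) = 9.76×10⁵ W m⁻².
From T_eq⁴ = S(1−A)/(4σ): 1−A = 4σT_eq⁴/S.
1−A = 4 × 5.67×10⁻⁸ × (848)⁴ / 9.76×10⁵ = 0.120.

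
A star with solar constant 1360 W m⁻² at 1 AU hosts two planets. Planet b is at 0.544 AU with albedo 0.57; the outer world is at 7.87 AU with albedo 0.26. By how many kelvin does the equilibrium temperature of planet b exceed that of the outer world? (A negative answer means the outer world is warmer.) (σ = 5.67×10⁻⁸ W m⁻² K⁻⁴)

T_eq = [S₀(1−A)/(4σd²)]^(1/4), so T ∝ (1−A)^(1/4) / √d.
T₁ = [1360×0.43/(4×5.67×10⁻⁸×0.544²)]^(1/4) = 305.52 K.
T₂ = [1360×0.74/(4×5.67×10⁻⁸×7.87²)]^(1/4) = 92.00 K.

ΔT ≈ 213.5 K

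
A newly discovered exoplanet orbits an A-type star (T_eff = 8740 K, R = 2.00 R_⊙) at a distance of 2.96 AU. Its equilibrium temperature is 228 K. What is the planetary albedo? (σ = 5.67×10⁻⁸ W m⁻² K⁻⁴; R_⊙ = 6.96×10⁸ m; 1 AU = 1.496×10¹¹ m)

A ≈ 0.81

R_⋆ = 2.00 × 6.96×10⁸ = 1.39×10⁹ m.
d = 2.96 AU = 4.43×10¹¹ m.
L = 4πR_⋆²σT_⋆⁴ = 4π(1.39×10⁹)² × 5.67×10⁻⁸ × (8740)⁴ = 8.06×10²⁷ W.
S = L/(4πd²) = 3270 W m⁻².
From T_eq⁴ = S(1−A)/(4σ): 1−A = 4σT_eq⁴/S.
1−A = 4 × 5.67×10⁻⁸ × (228)⁴ / 3270 = 0.187.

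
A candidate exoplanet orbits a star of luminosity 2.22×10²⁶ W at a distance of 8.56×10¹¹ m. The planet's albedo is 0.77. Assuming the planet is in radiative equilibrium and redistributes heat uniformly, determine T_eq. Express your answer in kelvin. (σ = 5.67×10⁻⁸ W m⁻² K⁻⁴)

Flux: S = L/(4πd²) = 2.22×10²⁶/(4π×(8.56×10¹¹)²) = 24.1 W m⁻².
Energy balance: absorbed = emitted ⇒ πR²·S(1−A) = 4πR²·σT_eq⁴, so T_eq⁴ = S(1−A)/(4σ).
T_eq = [24.1 × 0.23 / (4 × 5.67×10⁻⁸)]^(1/4) = (2.45×10⁷)^(1/4) = 70.3 K.

T_eq ≈ 70.3 K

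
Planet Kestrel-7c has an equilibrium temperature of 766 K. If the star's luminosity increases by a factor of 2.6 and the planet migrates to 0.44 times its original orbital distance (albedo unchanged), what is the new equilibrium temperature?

T_eq ∝ L^(1/4) · d^(−1/2).
T′ = 766 × 2.6^(1/4) / 0.44^(1/2) = 1470 K.

T_eq ≈ 1470 K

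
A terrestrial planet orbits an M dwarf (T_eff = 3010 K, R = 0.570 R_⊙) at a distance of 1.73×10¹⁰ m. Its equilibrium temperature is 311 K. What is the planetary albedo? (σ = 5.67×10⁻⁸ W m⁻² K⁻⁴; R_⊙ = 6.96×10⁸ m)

R_⋆ = 0.570 × 6.96×10⁸ = 3.97×10⁸ m.
L = 4πR_⋆²σT_⋆⁴ = 4π(3.97×10⁸)² × 5.67×10⁻⁸ × (3010)⁴ = 9.21×10²⁴ W.
S = L/(4πd²) = 2450 W m⁻².
From T_eq⁴ = S(1−A)/(4σ): 1−A = 4σT_eq⁴/S.
1−A = 4 × 5.67×10⁻⁸ × (311)⁴ / 2450 = 0.867.

A ≈ 0.13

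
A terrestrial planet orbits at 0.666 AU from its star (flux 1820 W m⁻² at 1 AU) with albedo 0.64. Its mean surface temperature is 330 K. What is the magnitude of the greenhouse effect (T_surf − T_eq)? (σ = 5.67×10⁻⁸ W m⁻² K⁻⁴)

ΔT ≈ 45.9 K

S = 1820/0.666² = 4103 W m⁻².
T_eq = [S(1−A)/(4σ)]^(1/4) = [4103×0.36/(4×5.67×10⁻⁸)]^(1/4) = 284.1 K.
ΔT = T_surf − T_eq = 330 − 284.1.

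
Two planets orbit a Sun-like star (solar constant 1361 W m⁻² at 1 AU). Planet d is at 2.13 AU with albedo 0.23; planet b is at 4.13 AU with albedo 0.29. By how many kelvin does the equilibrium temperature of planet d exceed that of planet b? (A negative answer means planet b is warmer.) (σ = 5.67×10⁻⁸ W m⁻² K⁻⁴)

T_eq = [S₀(1−A)/(4σd²)]^(1/4), so T ∝ (1−A)^(1/4) / √d.
T₁ = [1361×0.77/(4×5.67×10⁻⁸×2.13²)]^(1/4) = 178.64 K.
T₂ = [1361×0.71/(4×5.67×10⁻⁸×4.13²)]^(1/4) = 125.72 K.

ΔT ≈ 52.9 K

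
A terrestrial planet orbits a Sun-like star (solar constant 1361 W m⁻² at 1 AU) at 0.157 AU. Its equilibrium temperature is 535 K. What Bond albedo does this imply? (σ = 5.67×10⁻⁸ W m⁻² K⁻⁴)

Flux at 0.157 AU: S = 1361/0.157² = 5.52×10⁴ W m⁻².
From T_eq⁴ = S(1−A)/(4σ): 1−A = 4σT_eq⁴/S.
1−A = 4 × 5.67×10⁻⁸ × (535)⁴ / 5.52×10⁴ = 0.337.

A ≈ 0.66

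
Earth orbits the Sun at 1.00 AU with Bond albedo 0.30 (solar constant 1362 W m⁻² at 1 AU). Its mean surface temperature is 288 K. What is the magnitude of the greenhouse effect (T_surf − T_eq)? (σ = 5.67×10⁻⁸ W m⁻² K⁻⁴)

ΔT ≈ 33.4 K

S = 1362/1.00² = 1362 W m⁻².
T_eq = [S(1−A)/(4σ)]^(1/4) = [1362×0.70/(4×5.67×10⁻⁸)]^(1/4) = 254.6 K.
ΔT = T_surf − T_eq = 288 − 254.6.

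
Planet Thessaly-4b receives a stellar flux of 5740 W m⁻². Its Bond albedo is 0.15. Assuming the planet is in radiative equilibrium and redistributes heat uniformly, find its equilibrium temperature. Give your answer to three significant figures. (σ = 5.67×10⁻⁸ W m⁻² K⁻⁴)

T_eq ≈ 383 K

Energy balance: absorbed = emitted ⇒ πR²·S(1−A) = 4πR²·σT_eq⁴, so T_eq⁴ = S(1−A)/(4σ).
T_eq = [5740 × 0.85 / (4 × 5.67×10⁻⁸)]^(1/4) = (2.15×10¹⁰)^(1/4) = 383 K.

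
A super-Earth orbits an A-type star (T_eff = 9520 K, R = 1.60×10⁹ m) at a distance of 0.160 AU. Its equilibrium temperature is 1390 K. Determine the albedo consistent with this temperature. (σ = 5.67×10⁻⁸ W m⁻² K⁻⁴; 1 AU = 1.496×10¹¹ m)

A ≈ 0.59

d = 0.160 AU = 2.39×10¹⁰ m.
L = 4πR_⋆²σT_⋆⁴ = 4π(1.60×10⁹)² × 5.67×10⁻⁸ × (9520)⁴ = 1.50×10²⁸ W.
S = L/(4πd²) = 2.08×10⁶ W m⁻².
From T_eq⁴ = S(1−A)/(4σ): 1−A = 4σT_eq⁴/S.
1−A = 4 × 5.67×10⁻⁸ × (1390)⁴ / 2.08×10⁶ = 0.407.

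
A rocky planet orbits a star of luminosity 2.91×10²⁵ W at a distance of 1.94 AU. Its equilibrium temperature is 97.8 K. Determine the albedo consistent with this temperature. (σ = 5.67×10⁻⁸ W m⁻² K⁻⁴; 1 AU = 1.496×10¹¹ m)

A ≈ 0.25

d = 1.94 AU = 2.90×10¹¹ m.
Flux: S = L/(4πd²) = 2.91×10²⁵/(4π×(2.90×10¹¹)²) = 27.5 W m⁻².
From T_eq⁴ = S(1−A)/(4σ): 1−A = 4σT_eq⁴/S.
1−A = 4 × 5.67×10⁻⁸ × (97.8)⁴ / 27.5 = 0.755.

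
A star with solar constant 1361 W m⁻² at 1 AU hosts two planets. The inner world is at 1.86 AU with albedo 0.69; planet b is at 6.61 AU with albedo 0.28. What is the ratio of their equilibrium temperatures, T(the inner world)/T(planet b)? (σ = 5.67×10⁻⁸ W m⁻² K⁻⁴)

T_eq = [S₀(1−A)/(4σd²)]^(1/4), so T ∝ (1−A)^(1/4) / √d.
T₁ = [1361×0.31/(4×5.67×10⁻⁸×1.86²)]^(1/4) = 152.28 K.
T₂ = [1361×0.72/(4×5.67×10⁻⁸×6.61²)]^(1/4) = 99.72 K.

T₁/T₂ ≈ 1.527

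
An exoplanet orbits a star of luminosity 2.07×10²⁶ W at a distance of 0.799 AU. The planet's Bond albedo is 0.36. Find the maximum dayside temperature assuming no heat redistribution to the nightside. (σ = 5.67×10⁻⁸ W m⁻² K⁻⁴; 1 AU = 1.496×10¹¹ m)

T_ss ≈ 338 K

d = 0.799 AU = 1.20×10¹¹ m.
Flux: S = L/(4πd²) = 2.07×10²⁶/(4π×(1.20×10¹¹)²) = 1150 W m⁻².
With no redistribution each surface element balances locally: S(1−A) = σT⁴.
T = [1150 × 0.64 / 5.67×10⁻⁸]^(1/4) = (1.30×10¹⁰)^(1/4) = 338 K.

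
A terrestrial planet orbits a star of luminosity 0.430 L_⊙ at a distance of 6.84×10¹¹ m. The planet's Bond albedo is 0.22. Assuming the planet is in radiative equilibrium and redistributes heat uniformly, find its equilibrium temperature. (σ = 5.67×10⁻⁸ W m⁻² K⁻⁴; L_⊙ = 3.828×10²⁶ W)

L = 0.430 × 3.828×10²⁶ = 1.65×10²⁶ W.
Flux: S = L/(4πd²) = 1.65×10²⁶/(4π×(6.84×10¹¹)²) = 28.0 W m⁻².
Energy balance: absorbed = emitted ⇒ πR²·S(1−A) = 4πR²·σT_eq⁴, so T_eq⁴ = S(1−A)/(4σ).
T_eq = [28.0 × 0.78 / (4 × 5.67×10⁻⁸)]^(1/4) = (9.63×10⁷)^(1/4) = 99.1 K.

T_eq ≈ 99.1 K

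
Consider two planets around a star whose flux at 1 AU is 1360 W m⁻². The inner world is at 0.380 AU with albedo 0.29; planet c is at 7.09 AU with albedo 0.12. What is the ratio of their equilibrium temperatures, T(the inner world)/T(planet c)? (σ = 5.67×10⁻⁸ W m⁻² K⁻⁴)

T_eq = [S₀(1−A)/(4σd²)]^(1/4), so T ∝ (1−A)^(1/4) / √d.
T₁ = [1360×0.71/(4×5.67×10⁻⁸×0.380²)]^(1/4) = 414.38 K.
T₂ = [1360×0.88/(4×5.67×10⁻⁸×7.09²)]^(1/4) = 101.22 K.

T₁/T₂ ≈ 4.094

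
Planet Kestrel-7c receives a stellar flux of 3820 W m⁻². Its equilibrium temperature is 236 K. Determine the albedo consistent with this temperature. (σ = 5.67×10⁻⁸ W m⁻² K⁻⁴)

From T_eq⁴ = S(1−A)/(4σ): 1−A = 4σT_eq⁴/S.
1−A = 4 × 5.67×10⁻⁸ × (236)⁴ / 3820 = 0.184.

A ≈ 0.82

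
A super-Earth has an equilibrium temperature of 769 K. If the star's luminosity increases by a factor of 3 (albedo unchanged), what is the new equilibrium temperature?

T_eq ≈ 1010 K

T_eq ∝ L^(1/4) · d^(−1/2).
T′ = 769 × 3^(1/4) = 1010 K.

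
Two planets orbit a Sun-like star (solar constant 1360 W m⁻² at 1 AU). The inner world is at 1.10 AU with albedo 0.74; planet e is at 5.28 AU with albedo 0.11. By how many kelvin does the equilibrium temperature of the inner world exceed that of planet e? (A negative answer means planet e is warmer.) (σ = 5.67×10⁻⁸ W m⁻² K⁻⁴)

T_eq = [S₀(1−A)/(4σd²)]^(1/4), so T ∝ (1−A)^(1/4) / √d.
T₁ = [1360×0.26/(4×5.67×10⁻⁸×1.10²)]^(1/4) = 189.46 K.
T₂ = [1360×0.89/(4×5.67×10⁻⁸×5.28²)]^(1/4) = 117.63 K.

ΔT ≈ 71.8 K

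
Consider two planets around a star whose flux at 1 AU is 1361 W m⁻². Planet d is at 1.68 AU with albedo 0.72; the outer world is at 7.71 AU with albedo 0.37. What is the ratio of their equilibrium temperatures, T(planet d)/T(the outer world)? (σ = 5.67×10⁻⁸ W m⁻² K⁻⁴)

T₁/T₂ ≈ 1.749

T_eq = [S₀(1−A)/(4σd²)]^(1/4), so T ∝ (1−A)^(1/4) / √d.
T₁ = [1361×0.28/(4×5.67×10⁻⁸×1.68²)]^(1/4) = 156.20 K.
T₂ = [1361×0.63/(4×5.67×10⁻⁸×7.71²)]^(1/4) = 89.30 K.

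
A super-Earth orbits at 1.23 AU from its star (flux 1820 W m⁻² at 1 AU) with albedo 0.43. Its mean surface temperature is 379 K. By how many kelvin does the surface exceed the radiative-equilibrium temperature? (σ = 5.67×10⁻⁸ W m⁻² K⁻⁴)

ΔT ≈ 144.5 K

S = 1820/1.23² = 1203 W m⁻².
T_eq = [S(1−A)/(4σ)]^(1/4) = [1203×0.57/(4×5.67×10⁻⁸)]^(1/4) = 234.5 K.
ΔT = T_surf − T_eq = 379 − 234.5.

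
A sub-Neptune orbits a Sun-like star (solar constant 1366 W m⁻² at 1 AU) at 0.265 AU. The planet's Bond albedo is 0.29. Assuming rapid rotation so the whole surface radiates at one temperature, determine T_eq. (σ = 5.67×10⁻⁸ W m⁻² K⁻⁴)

Flux at 0.265 AU: S = 1366/0.265² = 1.95×10⁴ W m⁻².
Energy balance: absorbed = emitted ⇒ πR²·S(1−A) = 4πR²·σT_eq⁴, so T_eq⁴ = S(1−A)/(4σ).
T_eq = [1.95×10⁴ × 0.71 / (4 × 5.67×10⁻⁸)]^(1/4) = (6.09×10¹⁰)^(1/4) = 497 K.

T_eq ≈ 497 K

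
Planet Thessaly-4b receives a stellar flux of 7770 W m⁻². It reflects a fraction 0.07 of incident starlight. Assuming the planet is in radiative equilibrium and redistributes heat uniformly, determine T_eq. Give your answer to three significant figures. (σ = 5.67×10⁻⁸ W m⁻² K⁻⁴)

T_eq ≈ 422 K

Energy balance: absorbed = emitted ⇒ πR²·S(1−A) = 4πR²·σT_eq⁴, so T_eq⁴ = S(1−A)/(4σ).
T_eq = [7770 × 0.93 / (4 × 5.67×10⁻⁸)]^(1/4) = (3.19×10¹⁰)^(1/4) = 422 K.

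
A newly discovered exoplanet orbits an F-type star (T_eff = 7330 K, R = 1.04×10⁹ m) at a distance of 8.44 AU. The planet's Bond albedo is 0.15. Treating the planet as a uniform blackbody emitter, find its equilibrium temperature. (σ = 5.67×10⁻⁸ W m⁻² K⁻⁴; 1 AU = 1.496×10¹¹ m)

d = 8.44 AU = 1.26×10¹² m.
L = 4πR_⋆²σT_⋆⁴ = 4π(1.04×10⁹)² × 5.67×10⁻⁸ × (7330)⁴ = 2.22×10²⁷ W.
S = L/(4πd²) = 111 W m⁻².
Energy balance: absorbed = emitted ⇒ πR²·S(1−A) = 4πR²·σT_eq⁴, so T_eq⁴ = S(1−A)/(4σ).
T_eq = [111 × 0.85 / (4 × 5.67×10⁻⁸)]^(1/4) = (4.16×10⁸)^(1/4) = 143 K.

T_eq ≈ 143 K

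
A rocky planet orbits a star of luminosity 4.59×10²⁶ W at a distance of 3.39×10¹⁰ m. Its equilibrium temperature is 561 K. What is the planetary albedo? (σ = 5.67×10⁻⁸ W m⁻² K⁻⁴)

A ≈ 0.29

Flux: S = L/(4πd²) = 4.59×10²⁶/(4π×(3.39×10¹⁰)²) = 3.18×10⁴ W m⁻².
From T_eq⁴ = S(1−A)/(4σ): 1−A = 4σT_eq⁴/S.
1−A = 4 × 5.67×10⁻⁸ × (561)⁴ / 3.18×10⁴ = 0.707.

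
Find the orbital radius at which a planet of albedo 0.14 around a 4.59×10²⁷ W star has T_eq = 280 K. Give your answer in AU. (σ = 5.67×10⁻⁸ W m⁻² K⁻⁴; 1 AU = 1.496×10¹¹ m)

d ≈ 3.17 AU

From T_eq⁴ = L(1−A)/(16πσd²): d = √[L(1−A)/(16πσT_eq⁴)].
d = √[4.59×10²⁷ × 0.86 / (16π × 5.67×10⁻⁸ × (280)⁴)] = 4.75×10¹¹ m = 3.17 AU.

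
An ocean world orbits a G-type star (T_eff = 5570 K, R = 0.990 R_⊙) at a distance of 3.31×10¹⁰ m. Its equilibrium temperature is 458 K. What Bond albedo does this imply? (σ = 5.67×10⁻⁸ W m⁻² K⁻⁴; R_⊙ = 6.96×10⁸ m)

R_⋆ = 0.990 × 6.96×10⁸ = 6.89×10⁸ m.
L = 4πR_⋆²σT_⋆⁴ = 4π(6.89×10⁸)² × 5.67×10⁻⁸ × (5570)⁴ = 3.26×10²⁶ W.
S = L/(4πd²) = 2.37×10⁴ W m⁻².
From T_eq⁴ = S(1−A)/(4σ): 1−A = 4σT_eq⁴/S.
1−A = 4 × 5.67×10⁻⁸ × (458)⁴ / 2.37×10⁴ = 0.422.

A ≈ 0.58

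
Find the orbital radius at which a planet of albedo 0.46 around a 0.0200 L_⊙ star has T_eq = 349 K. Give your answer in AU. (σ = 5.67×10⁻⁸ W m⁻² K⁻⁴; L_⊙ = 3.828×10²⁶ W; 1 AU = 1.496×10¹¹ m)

L = 0.0200 × 3.828×10²⁶ = 7.66×10²⁴ W.
From T_eq⁴ = L(1−A)/(16πσd²): d = √[L(1−A)/(16πσT_eq⁴)].
d = √[7.66×10²⁴ × 0.54 / (16π × 5.67×10⁻⁸ × (349)⁴)] = 9.89×10⁹ m = 0.0661 AU.

d ≈ 0.0661 AU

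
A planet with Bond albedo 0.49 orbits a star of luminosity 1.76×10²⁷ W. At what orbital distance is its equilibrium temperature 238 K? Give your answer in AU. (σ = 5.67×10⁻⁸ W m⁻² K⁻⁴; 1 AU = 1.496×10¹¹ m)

From T_eq⁴ = L(1−A)/(16πσd²): d = √[L(1−A)/(16πσT_eq⁴)].
d = √[1.76×10²⁷ × 0.51 / (16π × 5.67×10⁻⁸ × (238)⁴)] = 3.13×10¹¹ m = 2.09 AU.

d ≈ 2.09 AU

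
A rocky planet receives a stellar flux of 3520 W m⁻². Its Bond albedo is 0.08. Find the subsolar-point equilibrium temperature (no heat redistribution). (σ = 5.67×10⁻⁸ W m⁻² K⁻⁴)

At the subsolar point the surface absorbs S(1−A) and emits σT⁴ per unit area — no factor of 4, since only the local patch is in balance.
T = [3520 × 0.92 / 5.67×10⁻⁸]^(1/4) = (5.71×10¹⁰)^(1/4) = 489 K.

T_ss ≈ 489 K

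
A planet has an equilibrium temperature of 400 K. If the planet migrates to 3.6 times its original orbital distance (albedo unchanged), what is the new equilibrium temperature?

T_eq ∝ L^(1/4) · d^(−1/2).
T′ = 400 / 3.6^(1/2) = 211 K.

T_eq ≈ 211 K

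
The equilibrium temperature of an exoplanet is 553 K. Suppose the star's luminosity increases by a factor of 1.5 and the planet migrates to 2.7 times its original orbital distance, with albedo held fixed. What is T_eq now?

T_eq ≈ 372 K

T_eq ∝ L^(1/4) · d^(−1/2).
T′ = 553 × 1.5^(1/4) / 2.7^(1/2) = 372 K.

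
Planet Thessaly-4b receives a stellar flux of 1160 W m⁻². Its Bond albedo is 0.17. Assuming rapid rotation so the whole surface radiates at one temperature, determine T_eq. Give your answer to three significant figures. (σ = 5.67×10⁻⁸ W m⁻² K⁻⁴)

T_eq ≈ 255 K

Energy balance: absorbed = emitted ⇒ πR²·S(1−A) = 4πR²·σT_eq⁴, so T_eq⁴ = S(1−A)/(4σ).
T_eq = [1160 × 0.83 / (4 × 5.67×10⁻⁸)]^(1/4) = (4.25×10⁹)^(1/4) = 255 K.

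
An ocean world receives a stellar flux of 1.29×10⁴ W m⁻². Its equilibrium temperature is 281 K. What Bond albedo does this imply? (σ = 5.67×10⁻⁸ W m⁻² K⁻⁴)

A ≈ 0.89

From T_eq⁴ = S(1−A)/(4σ): 1−A = 4σT_eq⁴/S.
1−A = 4 × 5.67×10⁻⁸ × (281)⁴ / 1.29×10⁴ = 0.110.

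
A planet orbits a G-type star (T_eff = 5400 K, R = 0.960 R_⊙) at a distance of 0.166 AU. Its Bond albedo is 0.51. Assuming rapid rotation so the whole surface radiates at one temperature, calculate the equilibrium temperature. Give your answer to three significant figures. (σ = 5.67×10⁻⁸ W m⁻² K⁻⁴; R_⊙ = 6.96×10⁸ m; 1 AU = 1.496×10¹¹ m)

T_eq ≈ 524 K

R_⋆ = 0.960 × 6.96×10⁸ = 6.68×10⁸ m.
d = 0.166 AU = 2.48×10¹⁰ m.
L = 4πR_⋆²σT_⋆⁴ = 4π(6.68×10⁸)² × 5.67×10⁻⁸ × (5400)⁴ = 2.70×10²⁶ W.
S = L/(4πd²) = 3.49×10⁴ W m⁻².
Energy balance: absorbed = emitted ⇒ πR²·S(1−A) = 4πR²·σT_eq⁴, so T_eq⁴ = S(1−A)/(4σ).
T_eq = [3.49×10⁴ × 0.49 / (4 × 5.67×10⁻⁸)]^(1/4) = (7.54×10¹⁰)^(1/4) = 524 K.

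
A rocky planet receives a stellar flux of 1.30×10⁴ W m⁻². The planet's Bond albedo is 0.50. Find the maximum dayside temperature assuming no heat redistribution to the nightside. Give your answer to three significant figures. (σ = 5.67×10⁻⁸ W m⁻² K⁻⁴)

With no redistribution each surface element balances locally: S(1−A) = σT⁴.
T = [1.30×10⁴ × 0.50 / 5.67×10⁻⁸]^(1/4) = (1.15×10¹¹)^(1/4) = 582 K.

T_ss ≈ 582 K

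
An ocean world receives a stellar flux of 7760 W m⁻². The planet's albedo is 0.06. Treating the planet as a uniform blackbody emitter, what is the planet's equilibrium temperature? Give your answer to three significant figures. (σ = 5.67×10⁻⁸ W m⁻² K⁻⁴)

T_eq ≈ 423 K

Energy balance: absorbed = emitted ⇒ πR²·S(1−A) = 4πR²·σT_eq⁴, so T_eq⁴ = S(1−A)/(4σ).
T_eq = [7760 × 0.94 / (4 × 5.67×10⁻⁸)]^(1/4) = (3.22×10¹⁰)^(1/4) = 423 K.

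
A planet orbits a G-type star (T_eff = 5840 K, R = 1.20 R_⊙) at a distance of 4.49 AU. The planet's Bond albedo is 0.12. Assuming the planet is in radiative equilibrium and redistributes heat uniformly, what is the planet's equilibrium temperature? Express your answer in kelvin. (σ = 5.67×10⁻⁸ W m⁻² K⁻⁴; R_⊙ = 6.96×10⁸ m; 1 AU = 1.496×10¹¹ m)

T_eq ≈ 141 K

R_⋆ = 1.20 × 6.96×10⁸ = 8.35×10⁸ m.
d = 4.49 AU = 6.72×10¹¹ m.
L = 4πR_⋆²σT_⋆⁴ = 4π(8.35×10⁸)² × 5.67×10⁻⁸ × (5840)⁴ = 5.78×10²⁶ W.
S = L/(4πd²) = 102 W m⁻².
Energy balance: absorbed = emitted ⇒ πR²·S(1−A) = 4πR²·σT_eq⁴, so T_eq⁴ = S(1−A)/(4σ).
T_eq = [102 × 0.88 / (4 × 5.67×10⁻⁸)]^(1/4) = (3.96×10⁸)^(1/4) = 141 K.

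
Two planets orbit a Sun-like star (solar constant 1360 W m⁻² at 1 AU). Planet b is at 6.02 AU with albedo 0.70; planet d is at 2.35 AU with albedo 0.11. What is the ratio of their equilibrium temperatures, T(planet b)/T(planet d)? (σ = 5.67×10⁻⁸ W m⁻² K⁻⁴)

T_eq = [S₀(1−A)/(4σd²)]^(1/4), so T ∝ (1−A)^(1/4) / √d.
T₁ = [1360×0.30/(4×5.67×10⁻⁸×6.02²)]^(1/4) = 83.94 K.
T₂ = [1360×0.89/(4×5.67×10⁻⁸×2.35²)]^(1/4) = 176.31 K.

T₁/T₂ ≈ 0.476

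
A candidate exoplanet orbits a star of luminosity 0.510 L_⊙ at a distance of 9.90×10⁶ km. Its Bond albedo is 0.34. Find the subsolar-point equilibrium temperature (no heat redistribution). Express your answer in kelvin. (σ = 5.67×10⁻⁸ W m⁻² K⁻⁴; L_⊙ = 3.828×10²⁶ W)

T_ss ≈ 1170 K

d = 9.90×10⁶ km = 9.90×10⁹ m.
L = 0.510 × 3.828×10²⁶ = 1.95×10²⁶ W.
Flux: S = L/(4πd²) = 1.95×10²⁶/(4π×(9.90×10⁹)²) = 1.59×10⁵ W m⁻².
At the subsolar point the surface absorbs S(1−A) and emits σT⁴ per unit area — no factor of 4, since only the local patch is in balance.
T = [1.59×10⁵ × 0.66 / 5.67×10⁻⁸]^(1/4) = (1.85×10¹²)^(1/4) = 1170 K.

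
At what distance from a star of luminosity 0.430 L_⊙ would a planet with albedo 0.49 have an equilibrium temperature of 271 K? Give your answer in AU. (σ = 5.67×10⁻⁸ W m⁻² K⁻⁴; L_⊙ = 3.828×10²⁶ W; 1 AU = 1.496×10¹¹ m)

d ≈ 0.494 AU

L = 0.430 × 3.828×10²⁶ = 1.65×10²⁶ W.
From T_eq⁴ = L(1−A)/(16πσd²): d = √[L(1−A)/(16πσT_eq⁴)].
d = √[1.65×10²⁶ × 0.51 / (16π × 5.67×10⁻⁸ × (271)⁴)] = 7.39×10¹⁰ m = 0.494 AU.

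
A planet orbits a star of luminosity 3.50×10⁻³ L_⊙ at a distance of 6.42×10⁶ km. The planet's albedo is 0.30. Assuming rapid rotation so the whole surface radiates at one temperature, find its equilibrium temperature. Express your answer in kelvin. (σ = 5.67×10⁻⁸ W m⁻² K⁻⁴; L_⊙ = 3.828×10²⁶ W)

d = 6.42×10⁶ km = 6.42×10⁹ m.
L = 3.50×10⁻³ × 3.828×10²⁶ = 1.34×10²⁴ W.
Flux: S = L/(4πd²) = 1.34×10²⁴/(4π×(6.42×10⁹)²) = 2590 W m⁻².
Energy balance: absorbed = emitted ⇒ πR²·S(1−A) = 4πR²·σT_eq⁴, so T_eq⁴ = S(1−A)/(4σ).
T_eq = [2590 × 0.70 / (4 × 5.67×10⁻⁸)]^(1/4) = (7.98×10⁹)^(1/4) = 299 K.

T_eq ≈ 299 K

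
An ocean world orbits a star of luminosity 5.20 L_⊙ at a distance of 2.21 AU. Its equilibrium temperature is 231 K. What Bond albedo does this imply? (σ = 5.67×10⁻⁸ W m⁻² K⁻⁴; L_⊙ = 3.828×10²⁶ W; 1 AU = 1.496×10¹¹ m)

A ≈ 0.55

d = 2.21 AU = 3.31×10¹¹ m.
L = 5.20 × 3.828×10²⁶ = 1.99×10²⁷ W.
Flux: S = L/(4πd²) = 1.99×10²⁷/(4π×(3.31×10¹¹)²) = 1450 W m⁻².
From T_eq⁴ = S(1−A)/(4σ): 1−A = 4σT_eq⁴/S.
1−A = 4 × 5.67×10⁻⁸ × (231)⁴ / 1450 = 0.446.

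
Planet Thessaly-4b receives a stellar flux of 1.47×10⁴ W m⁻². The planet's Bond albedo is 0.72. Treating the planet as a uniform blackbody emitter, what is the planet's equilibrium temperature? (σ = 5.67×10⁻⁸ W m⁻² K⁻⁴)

Energy balance: absorbed = emitted ⇒ πR²·S(1−A) = 4πR²·σT_eq⁴, so T_eq⁴ = S(1−A)/(4σ).
T_eq = [1.47×10⁴ × 0.28 / (4 × 5.67×10⁻⁸)]^(1/4) = (1.81×10¹⁰)^(1/4) = 367 K.

T_eq ≈ 367 K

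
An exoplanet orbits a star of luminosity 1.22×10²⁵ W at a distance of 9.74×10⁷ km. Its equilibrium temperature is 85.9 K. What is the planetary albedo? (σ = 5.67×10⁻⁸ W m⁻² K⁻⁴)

A ≈ 0.88

d = 9.74×10⁷ km = 9.74×10¹⁰ m.
Flux: S = L/(4πd²) = 1.22×10²⁵/(4π×(9.74×10¹⁰)²) = 102 W m⁻².
From T_eq⁴ = S(1−A)/(4σ): 1−A = 4σT_eq⁴/S.
1−A = 4 × 5.67×10⁻⁸ × (85.9)⁴ / 102 = 0.121.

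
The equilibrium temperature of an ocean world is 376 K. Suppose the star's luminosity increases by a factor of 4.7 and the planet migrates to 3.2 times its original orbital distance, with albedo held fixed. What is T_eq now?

T_eq ∝ L^(1/4) · d^(−1/2).
T′ = 376 × 4.7^(1/4) / 3.2^(1/2) = 309 K.

T_eq ≈ 309 K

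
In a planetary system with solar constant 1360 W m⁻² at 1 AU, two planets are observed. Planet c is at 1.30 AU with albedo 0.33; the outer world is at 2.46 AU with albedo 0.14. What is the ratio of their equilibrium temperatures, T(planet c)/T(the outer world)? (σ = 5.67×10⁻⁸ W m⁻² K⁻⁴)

T_eq = [S₀(1−A)/(4σd²)]^(1/4), so T ∝ (1−A)^(1/4) / √d.
T₁ = [1360×0.67/(4×5.67×10⁻⁸×1.30²)]^(1/4) = 220.81 K.
T₂ = [1360×0.86/(4×5.67×10⁻⁸×2.46²)]^(1/4) = 170.86 K.

T₁/T₂ ≈ 1.292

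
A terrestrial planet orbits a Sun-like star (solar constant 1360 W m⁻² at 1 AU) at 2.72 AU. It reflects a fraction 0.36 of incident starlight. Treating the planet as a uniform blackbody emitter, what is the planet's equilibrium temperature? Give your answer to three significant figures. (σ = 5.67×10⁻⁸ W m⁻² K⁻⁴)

Flux at 2.72 AU: S = 1360/2.72² = 184 W m⁻².
Energy balance: absorbed = emitted ⇒ πR²·S(1−A) = 4πR²·σT_eq⁴, so T_eq⁴ = S(1−A)/(4σ).
T_eq = [184 × 0.64 / (4 × 5.67×10⁻⁸)]^(1/4) = (5.19×10⁸)^(1/4) = 151 K.

T_eq ≈ 151 K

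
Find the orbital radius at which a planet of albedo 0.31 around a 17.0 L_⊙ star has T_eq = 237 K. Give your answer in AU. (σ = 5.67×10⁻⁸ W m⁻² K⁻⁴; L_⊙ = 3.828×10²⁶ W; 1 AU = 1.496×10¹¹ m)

d ≈ 4.72 AU

L = 17.0 × 3.828×10²⁶ = 6.51×10²⁷ W.
From T_eq⁴ = L(1−A)/(16πσd²): d = √[L(1−A)/(16πσT_eq⁴)].
d = √[6.51×10²⁷ × 0.69 / (16π × 5.67×10⁻⁸ × (237)⁴)] = 7.07×10¹¹ m = 4.72 AU.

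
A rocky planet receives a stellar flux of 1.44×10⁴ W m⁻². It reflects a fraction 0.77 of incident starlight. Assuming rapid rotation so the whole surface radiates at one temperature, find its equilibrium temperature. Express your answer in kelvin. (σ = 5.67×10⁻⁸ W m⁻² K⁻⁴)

Energy balance: absorbed = emitted ⇒ πR²·S(1−A) = 4πR²·σT_eq⁴, so T_eq⁴ = S(1−A)/(4σ).
T_eq = [1.44×10⁴ × 0.23 / (4 × 5.67×10⁻⁸)]^(1/4) = (1.46×10¹⁰)^(1/4) = 348 K.

T_eq ≈ 348 K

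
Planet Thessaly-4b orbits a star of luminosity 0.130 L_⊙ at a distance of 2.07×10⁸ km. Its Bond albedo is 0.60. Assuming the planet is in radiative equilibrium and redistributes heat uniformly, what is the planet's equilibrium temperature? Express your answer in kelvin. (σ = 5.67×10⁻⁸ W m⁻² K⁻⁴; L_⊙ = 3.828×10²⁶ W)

d = 2.07×10⁸ km = 2.07×10¹¹ m.
L = 0.130 × 3.828×10²⁶ = 4.98×10²⁵ W.
Flux: S = L/(4πd²) = 4.98×10²⁵/(4π×(2.07×10¹¹)²) = 92.4 W m⁻².
Energy balance: absorbed = emitted ⇒ πR²·S(1−A) = 4πR²·σT_eq⁴, so T_eq⁴ = S(1−A)/(4σ).
T_eq = [92.4 × 0.40 / (4 × 5.67×10⁻⁸)]^(1/4) = (1.63×10⁸)^(1/4) = 113 K.

T_eq ≈ 113 K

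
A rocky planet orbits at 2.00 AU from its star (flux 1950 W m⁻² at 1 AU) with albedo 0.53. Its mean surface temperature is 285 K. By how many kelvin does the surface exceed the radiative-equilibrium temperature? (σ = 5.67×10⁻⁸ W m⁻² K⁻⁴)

ΔT ≈ 106.7 K

S = 1950/2.00² = 487.5 W m⁻².
T_eq = [S(1−A)/(4σ)]^(1/4) = [487.5×0.47/(4×5.67×10⁻⁸)]^(1/4) = 178.3 K.
ΔT = T_surf − T_eq = 285 − 178.3.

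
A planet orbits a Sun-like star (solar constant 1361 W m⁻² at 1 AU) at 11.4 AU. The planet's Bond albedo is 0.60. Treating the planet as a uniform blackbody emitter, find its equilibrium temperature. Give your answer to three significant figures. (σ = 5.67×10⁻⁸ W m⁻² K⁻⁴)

T_eq ≈ 65.6 K

Flux at 11.4 AU: S = 1361/11.4² = 10.5 W m⁻².
Energy balance: absorbed = emitted ⇒ πR²·S(1−A) = 4πR²·σT_eq⁴, so T_eq⁴ = S(1−A)/(4σ).
T_eq = [10.5 × 0.40 / (4 × 5.67×10⁻⁸)]^(1/4) = (1.85×10⁷)^(1/4) = 65.6 K.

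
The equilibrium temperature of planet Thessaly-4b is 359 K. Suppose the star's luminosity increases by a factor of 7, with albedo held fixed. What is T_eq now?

T_eq ∝ L^(1/4) · d^(−1/2).
T′ = 359 × 7^(1/4) = 584 K.

T_eq ≈ 584 K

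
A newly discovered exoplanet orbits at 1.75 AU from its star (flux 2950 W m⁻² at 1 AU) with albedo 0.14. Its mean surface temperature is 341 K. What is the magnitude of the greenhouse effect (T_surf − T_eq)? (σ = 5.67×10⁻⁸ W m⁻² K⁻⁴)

ΔT ≈ 95.2 K

S = 2950/1.75² = 963.3 W m⁻².
T_eq = [S(1−A)/(4σ)]^(1/4) = [963.3×0.86/(4×5.67×10⁻⁸)]^(1/4) = 245.8 K.
ΔT = T_surf − T_eq = 341 − 245.8.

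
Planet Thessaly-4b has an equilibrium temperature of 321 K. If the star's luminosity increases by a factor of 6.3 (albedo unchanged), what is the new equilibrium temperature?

T_eq ≈ 509 K

T_eq ∝ L^(1/4) · d^(−1/2).
T′ = 321 × 6.3^(1/4) = 509 K.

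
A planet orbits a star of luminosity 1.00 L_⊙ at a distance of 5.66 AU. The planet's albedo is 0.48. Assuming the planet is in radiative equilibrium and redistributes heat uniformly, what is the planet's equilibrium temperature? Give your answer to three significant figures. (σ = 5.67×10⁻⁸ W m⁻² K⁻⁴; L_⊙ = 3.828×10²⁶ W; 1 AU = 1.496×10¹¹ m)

d = 5.66 AU = 8.47×10¹¹ m.
L = 1.00 × 3.828×10²⁶ = 3.83×10²⁶ W.
Flux: S = L/(4πd²) = 3.83×10²⁶/(4π×(8.47×10¹¹)²) = 42.5 W m⁻².
Energy balance: absorbed = emitted ⇒ πR²·S(1−A) = 4πR²·σT_eq⁴, so T_eq⁴ = S(1−A)/(4σ).
T_eq = [42.5 × 0.52 / (4 × 5.67×10⁻⁸)]^(1/4) = (9.74×10⁷)^(1/4) = 99.3 K.

T_eq ≈ 99.3 K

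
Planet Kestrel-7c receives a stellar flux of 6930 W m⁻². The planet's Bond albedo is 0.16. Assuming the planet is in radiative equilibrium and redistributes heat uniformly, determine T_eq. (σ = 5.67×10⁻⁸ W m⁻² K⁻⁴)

T_eq ≈ 400 K

Energy balance: absorbed = emitted ⇒ πR²·S(1−A) = 4πR²·σT_eq⁴, so T_eq⁴ = S(1−A)/(4σ).
T_eq = [6930 × 0.84 / (4 × 5.67×10⁻⁸)]^(1/4) = (2.57×10¹⁰)^(1/4) = 400 K.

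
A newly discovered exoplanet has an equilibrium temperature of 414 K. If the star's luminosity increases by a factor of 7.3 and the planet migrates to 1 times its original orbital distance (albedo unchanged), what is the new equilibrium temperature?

T_eq ≈ 681 K

T_eq ∝ L^(1/4) · d^(−1/2).
T′ = 414 × 7.3^(1/4) / 1^(1/2) = 681 K.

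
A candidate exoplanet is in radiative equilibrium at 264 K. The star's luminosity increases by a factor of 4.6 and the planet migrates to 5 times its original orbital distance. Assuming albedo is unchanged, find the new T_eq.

T_eq ≈ 173 K

T_eq ∝ L^(1/4) · d^(−1/2).
T′ = 264 × 4.6^(1/4) / 5^(1/2) = 173 K.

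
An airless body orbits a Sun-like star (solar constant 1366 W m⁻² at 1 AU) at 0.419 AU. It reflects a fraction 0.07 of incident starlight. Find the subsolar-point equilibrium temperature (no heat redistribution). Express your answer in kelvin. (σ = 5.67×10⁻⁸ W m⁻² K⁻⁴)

T_ss ≈ 598 K

Flux at 0.419 AU: S = 1366/0.419² = 7780 W m⁻².
At the subsolar point the surface absorbs S(1−A) and emits σT⁴ per unit area — no factor of 4, since only the local patch is in balance.
T = [7780 × 0.93 / 5.67×10⁻⁸]^(1/4) = (1.28×10¹¹)^(1/4) = 598 K.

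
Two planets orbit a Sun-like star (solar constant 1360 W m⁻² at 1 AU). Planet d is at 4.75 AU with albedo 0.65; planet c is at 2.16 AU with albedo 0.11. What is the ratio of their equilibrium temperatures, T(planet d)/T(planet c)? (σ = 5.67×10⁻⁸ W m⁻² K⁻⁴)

T₁/T₂ ≈ 0.534

T_eq = [S₀(1−A)/(4σd²)]^(1/4), so T ∝ (1−A)^(1/4) / √d.
T₁ = [1360×0.35/(4×5.67×10⁻⁸×4.75²)]^(1/4) = 98.21 K.
T₂ = [1360×0.89/(4×5.67×10⁻⁸×2.16²)]^(1/4) = 183.91 K.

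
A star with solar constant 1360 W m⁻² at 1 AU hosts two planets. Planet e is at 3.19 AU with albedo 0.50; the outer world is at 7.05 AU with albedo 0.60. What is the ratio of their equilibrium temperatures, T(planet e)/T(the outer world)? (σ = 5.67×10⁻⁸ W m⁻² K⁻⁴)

T₁/T₂ ≈ 1.572

T_eq = [S₀(1−A)/(4σd²)]^(1/4), so T ∝ (1−A)^(1/4) / √d.
T₁ = [1360×0.50/(4×5.67×10⁻⁸×3.19²)]^(1/4) = 131.02 K.
T₂ = [1360×0.40/(4×5.67×10⁻⁸×7.05²)]^(1/4) = 83.35 K.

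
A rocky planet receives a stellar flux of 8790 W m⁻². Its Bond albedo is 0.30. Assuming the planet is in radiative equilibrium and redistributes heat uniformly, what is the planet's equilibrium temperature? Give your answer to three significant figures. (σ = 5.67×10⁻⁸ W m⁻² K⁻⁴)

T_eq ≈ 406 K

Energy balance: absorbed = emitted ⇒ πR²·S(1−A) = 4πR²·σT_eq⁴, so T_eq⁴ = S(1−A)/(4σ).
T_eq = [8790 × 0.70 / (4 × 5.67×10⁻⁸)]^(1/4) = (2.71×10¹⁰)^(1/4) = 406 K.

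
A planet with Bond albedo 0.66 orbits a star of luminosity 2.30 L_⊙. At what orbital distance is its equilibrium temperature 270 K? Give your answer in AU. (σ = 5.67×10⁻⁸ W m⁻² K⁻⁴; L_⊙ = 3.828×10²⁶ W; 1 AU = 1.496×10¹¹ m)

L = 2.30 × 3.828×10²⁶ = 8.80×10²⁶ W.
From T_eq⁴ = L(1−A)/(16πσd²): d = √[L(1−A)/(16πσT_eq⁴)].
d = √[8.80×10²⁶ × 0.34 / (16π × 5.67×10⁻⁸ × (270)⁴)] = 1.41×10¹¹ m = 0.940 AU.

d ≈ 0.940 AU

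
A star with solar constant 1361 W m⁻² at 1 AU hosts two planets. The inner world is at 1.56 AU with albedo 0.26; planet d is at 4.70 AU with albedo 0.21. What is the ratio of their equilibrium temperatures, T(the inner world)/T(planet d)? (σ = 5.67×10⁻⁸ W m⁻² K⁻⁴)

T₁/T₂ ≈ 1.708

T_eq = [S₀(1−A)/(4σd²)]^(1/4), so T ∝ (1−A)^(1/4) / √d.
T₁ = [1361×0.74/(4×5.67×10⁻⁸×1.56²)]^(1/4) = 206.68 K.
T₂ = [1361×0.79/(4×5.67×10⁻⁸×4.70²)]^(1/4) = 121.04 K.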